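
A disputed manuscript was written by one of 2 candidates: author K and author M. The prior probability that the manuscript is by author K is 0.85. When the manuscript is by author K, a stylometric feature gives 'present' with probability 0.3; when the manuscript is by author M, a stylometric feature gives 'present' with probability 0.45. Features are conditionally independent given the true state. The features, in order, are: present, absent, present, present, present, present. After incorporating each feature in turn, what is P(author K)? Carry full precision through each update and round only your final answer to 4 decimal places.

After 'present': P(author K) = 0.3·0.8500 / (0.3·0.8500 + 0.45·0.1500) ≈ 0.7907
After 'absent': P(author K) = 0.7·0.7907 / (0.7·0.7907 + 0.55·0.2093) ≈ 0.8278
After 'present': P(author K) = 0.3·0.8278 / (0.3·0.8278 + 0.45·0.1722) ≈ 0.7622
After 'present': P(author K) = 0.3·0.7622 / (0.3·0.7622 + 0.45·0.2378) ≈ 0.6812
After 'present': P(author K) = 0.3·0.6812 / (0.3·0.6812 + 0.45·0.3188) ≈ 0.5876
After 'present': P(author K) = 0.3·0.5876 / (0.3·0.5876 + 0.45·0.4124) ≈ 0.4871

0.4871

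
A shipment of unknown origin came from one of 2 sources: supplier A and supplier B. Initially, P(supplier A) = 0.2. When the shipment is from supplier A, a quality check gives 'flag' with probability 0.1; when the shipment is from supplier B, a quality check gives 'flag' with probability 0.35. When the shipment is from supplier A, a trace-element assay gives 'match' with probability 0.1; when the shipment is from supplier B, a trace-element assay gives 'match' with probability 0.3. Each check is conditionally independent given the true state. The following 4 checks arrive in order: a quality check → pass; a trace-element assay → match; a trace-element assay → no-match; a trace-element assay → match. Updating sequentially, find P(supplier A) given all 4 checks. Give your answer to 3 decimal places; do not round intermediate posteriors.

Each posterior becomes the prior for the next update.
After a quality check='pass': P(supplier A) = 0.9·0.2000 / (0.9·0.2000 + 0.65·0.8000) ≈ 0.2571
After a trace-element assay='match': P(supplier A) = 0.1·0.2571 / (0.1·0.2571 + 0.3·0.7429) ≈ 0.1034
After a trace-element assay='no-match': P(supplier A) = 0.9·0.1034 / (0.9·0.1034 + 0.7·0.8966) ≈ 0.1292
After a trace-element assay='match': P(supplier A) = 0.1·0.1292 / (0.1·0.1292 + 0.3·0.8708) ≈ 0.0471

0.047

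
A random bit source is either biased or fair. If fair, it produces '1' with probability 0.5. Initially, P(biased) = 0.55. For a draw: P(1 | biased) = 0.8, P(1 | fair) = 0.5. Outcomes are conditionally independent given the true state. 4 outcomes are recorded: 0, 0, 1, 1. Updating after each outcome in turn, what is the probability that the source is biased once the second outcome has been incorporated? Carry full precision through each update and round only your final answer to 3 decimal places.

0.164

After '0': P(biased) = 0.2·0.5500 / (0.2·0.5500 + 0.5·0.4500) ≈ 0.3284
After '0': P(biased) = 0.2·0.3284 / (0.2·0.3284 + 0.5·0.6716) ≈ 0.1636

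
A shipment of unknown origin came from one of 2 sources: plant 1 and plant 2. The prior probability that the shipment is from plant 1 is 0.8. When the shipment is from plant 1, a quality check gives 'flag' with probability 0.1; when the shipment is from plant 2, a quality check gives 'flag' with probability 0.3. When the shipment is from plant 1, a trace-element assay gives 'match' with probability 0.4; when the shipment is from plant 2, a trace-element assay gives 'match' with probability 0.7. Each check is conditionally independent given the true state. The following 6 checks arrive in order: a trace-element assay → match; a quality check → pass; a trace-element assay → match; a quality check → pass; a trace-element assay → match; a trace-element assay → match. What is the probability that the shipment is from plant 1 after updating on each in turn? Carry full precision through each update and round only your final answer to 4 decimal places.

Each posterior becomes the prior for the next update.
After a trace-element assay='match': P(plant 1) = 0.4·0.8000 / (0.4·0.8000 + 0.7·0.2000) ≈ 0.6957
After a quality check='pass': P(plant 1) = 0.9·0.6957 / (0.9·0.6957 + 0.7·0.3043) ≈ 0.7461
After a trace-element assay='match': P(plant 1) = 0.4·0.7461 / (0.4·0.7461 + 0.7·0.2539) ≈ 0.6268
After a quality check='pass': P(plant 1) = 0.9·0.6268 / (0.9·0.6268 + 0.7·0.3732) ≈ 0.6835
After a trace-element assay='match': P(plant 1) = 0.4·0.6835 / (0.4·0.6835 + 0.7·0.3165) ≈ 0.5523
After a trace-element assay='match': P(plant 1) = 0.4·0.5523 / (0.4·0.5523 + 0.7·0.4477) ≈ 0.4135

0.4135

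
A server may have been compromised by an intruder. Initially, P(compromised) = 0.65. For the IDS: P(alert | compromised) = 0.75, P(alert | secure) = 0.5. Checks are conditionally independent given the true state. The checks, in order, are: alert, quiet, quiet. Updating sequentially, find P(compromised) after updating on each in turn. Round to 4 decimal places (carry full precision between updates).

After 'alert': P(compromised) = 0.75·0.6500 / (0.75·0.6500 + 0.5·0.3500) ≈ 0.7358
After 'quiet': P(compromised) = 0.25·0.7358 / (0.25·0.7358 + 0.5·0.2642) ≈ 0.5821
After 'quiet': P(compromised) = 0.25·0.5821 / (0.25·0.5821 + 0.5·0.4179) ≈ 0.4105

0.4105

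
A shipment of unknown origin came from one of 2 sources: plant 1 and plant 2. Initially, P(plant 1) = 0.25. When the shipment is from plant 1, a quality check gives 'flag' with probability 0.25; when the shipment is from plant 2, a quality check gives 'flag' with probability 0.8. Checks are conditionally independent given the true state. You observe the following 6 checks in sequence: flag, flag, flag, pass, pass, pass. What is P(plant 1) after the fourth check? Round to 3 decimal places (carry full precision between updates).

0.037

After 'flag': P(plant 1) = 0.25·0.2500 / (0.25·0.2500 + 0.8·0.7500) ≈ 0.0943
After 'flag': P(plant 1) = 0.25·0.0943 / (0.25·0.0943 + 0.8·0.9057) ≈ 0.0315
After 'flag': P(plant 1) = 0.25·0.0315 / (0.25·0.0315 + 0.8·0.9685) ≈ 0.0101
After 'pass': P(plant 1) = 0.75·0.0101 / (0.75·0.0101 + 0.2·0.9899) ≈ 0.0367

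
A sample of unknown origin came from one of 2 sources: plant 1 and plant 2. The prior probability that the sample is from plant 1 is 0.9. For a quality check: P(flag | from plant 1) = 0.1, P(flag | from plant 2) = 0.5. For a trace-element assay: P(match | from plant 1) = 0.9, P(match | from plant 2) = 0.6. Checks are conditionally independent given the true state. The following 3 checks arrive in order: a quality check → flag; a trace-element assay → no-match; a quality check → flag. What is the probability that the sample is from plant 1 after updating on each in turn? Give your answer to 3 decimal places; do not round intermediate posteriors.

After a quality check='flag': P(plant 1) = 0.1·0.9000 / (0.1·0.9000 + 0.5·0.1000) ≈ 0.6429
After a trace-element assay='no-match': P(plant 1) = 0.1·0.6429 / (0.1·0.6429 + 0.4·0.3571) ≈ 0.3103
After a quality check='flag': P(plant 1) = 0.1·0.3103 / (0.1·0.3103 + 0.5·0.6897) ≈ 0.0826

0.083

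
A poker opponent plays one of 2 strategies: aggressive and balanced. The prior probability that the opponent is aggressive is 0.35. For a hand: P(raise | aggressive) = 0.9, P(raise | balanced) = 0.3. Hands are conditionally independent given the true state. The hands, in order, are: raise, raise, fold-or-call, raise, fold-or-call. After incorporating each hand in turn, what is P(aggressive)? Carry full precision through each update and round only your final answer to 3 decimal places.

0.229

After 'raise': P(aggressive) = 0.9·0.3500 / (0.9·0.3500 + 0.3·0.6500) ≈ 0.6176
After 'raise': P(aggressive) = 0.9·0.6176 / (0.9·0.6176 + 0.3·0.3824) ≈ 0.8289
After 'fold-or-call': P(aggressive) = 0.1·0.8289 / (0.1·0.8289 + 0.7·0.1711) ≈ 0.4091
After 'raise': P(aggressive) = 0.9·0.4091 / (0.9·0.4091 + 0.3·0.5909) ≈ 0.6750
After 'fold-or-call': P(aggressive) = 0.1·0.6750 / (0.1·0.6750 + 0.7·0.3250) ≈ 0.2288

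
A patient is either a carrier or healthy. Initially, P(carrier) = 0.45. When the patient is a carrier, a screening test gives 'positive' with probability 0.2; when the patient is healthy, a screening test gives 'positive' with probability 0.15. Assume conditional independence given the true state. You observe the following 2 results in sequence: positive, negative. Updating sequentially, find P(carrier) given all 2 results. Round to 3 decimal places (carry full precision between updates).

After 'positive': P(carrier) = 0.2·0.4500 / (0.2·0.4500 + 0.15·0.5500) ≈ 0.5217
After 'negative': P(carrier) = 0.8·0.5217 / (0.8·0.5217 + 0.85·0.4783) ≈ 0.5066

0.507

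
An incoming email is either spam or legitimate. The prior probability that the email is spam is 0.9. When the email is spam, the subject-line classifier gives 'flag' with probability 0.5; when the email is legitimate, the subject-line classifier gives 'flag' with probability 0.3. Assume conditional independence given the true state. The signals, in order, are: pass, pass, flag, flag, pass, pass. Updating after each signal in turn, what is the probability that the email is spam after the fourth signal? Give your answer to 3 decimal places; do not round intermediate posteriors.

0.927

After 'pass': P(spam) = 0.5·0.9000 / (0.5·0.9000 + 0.7·0.1000) ≈ 0.8654
After 'pass': P(spam) = 0.5·0.8654 / (0.5·0.8654 + 0.7·0.1346) ≈ 0.8212
After 'flag': P(spam) = 0.5·0.8212 / (0.5·0.8212 + 0.3·0.1788) ≈ 0.8844
After 'flag': P(spam) = 0.5·0.8844 / (0.5·0.8844 + 0.3·0.1156) ≈ 0.9273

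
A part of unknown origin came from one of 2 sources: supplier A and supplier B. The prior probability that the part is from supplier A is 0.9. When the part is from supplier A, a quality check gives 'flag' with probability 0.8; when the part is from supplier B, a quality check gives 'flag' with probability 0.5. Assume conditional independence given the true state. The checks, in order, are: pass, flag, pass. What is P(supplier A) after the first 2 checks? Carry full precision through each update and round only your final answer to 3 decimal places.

After 'pass': P(supplier A) = 0.2·0.9000 / (0.2·0.9000 + 0.5·0.1000) ≈ 0.7826
After 'flag': P(supplier A) = 0.8·0.7826 / (0.8·0.7826 + 0.5·0.2174) ≈ 0.8521

0.852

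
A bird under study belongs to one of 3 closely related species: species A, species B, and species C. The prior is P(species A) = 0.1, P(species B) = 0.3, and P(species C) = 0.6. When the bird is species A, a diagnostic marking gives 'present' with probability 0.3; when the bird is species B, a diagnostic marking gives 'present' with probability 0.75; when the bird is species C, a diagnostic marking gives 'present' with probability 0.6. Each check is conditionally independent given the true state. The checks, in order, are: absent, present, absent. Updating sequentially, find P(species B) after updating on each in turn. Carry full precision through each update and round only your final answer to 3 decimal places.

0.163

After 'absent': normaliser = 0.7·0.1000 + 0.25·0.3000 + 0.4·0.6000; P(species A) ≈ 0.1818, P(species B) ≈ 0.1948, P(species C) ≈ 0.6234
After 'present': normaliser = 0.3·0.1818 + 0.75·0.1948 + 0.6·0.6234; P(species A) ≈ 0.0949, P(species B) ≈ 0.2542, P(species C) ≈ 0.6508
After 'absent': normaliser = 0.7·0.0949 + 0.25·0.2542 + 0.4·0.6508; P(species A) ≈ 0.1702, P(species B) ≈ 0.1628, P(species C) ≈ 0.6670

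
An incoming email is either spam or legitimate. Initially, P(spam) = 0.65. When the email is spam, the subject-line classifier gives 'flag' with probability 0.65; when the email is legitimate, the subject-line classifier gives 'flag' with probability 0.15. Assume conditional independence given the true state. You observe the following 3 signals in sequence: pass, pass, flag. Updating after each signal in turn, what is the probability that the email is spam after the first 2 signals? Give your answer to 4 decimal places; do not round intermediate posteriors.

0.2395

Each posterior becomes the prior for the next update.
After 'pass': P(spam) = 0.35·0.6500 / (0.35·0.6500 + 0.85·0.3500) ≈ 0.4333
After 'pass': P(spam) = 0.35·0.4333 / (0.35·0.4333 + 0.85·0.5667) ≈ 0.2395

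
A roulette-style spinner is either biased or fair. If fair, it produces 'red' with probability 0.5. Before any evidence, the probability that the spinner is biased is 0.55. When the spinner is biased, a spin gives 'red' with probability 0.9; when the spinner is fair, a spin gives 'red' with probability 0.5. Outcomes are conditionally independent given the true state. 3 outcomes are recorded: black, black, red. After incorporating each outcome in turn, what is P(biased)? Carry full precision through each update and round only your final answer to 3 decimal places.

Apply Bayes' rule sequentially, carrying P(biased) forward.
After 'black': P(biased) = 0.1·0.5500 / (0.1·0.5500 + 0.5·0.4500) ≈ 0.1964
After 'black': P(biased) = 0.1·0.1964 / (0.1·0.1964 + 0.5·0.8036) ≈ 0.0466
After 'red': P(biased) = 0.9·0.0466 / (0.9·0.0466 + 0.5·0.9534) ≈ 0.0809

0.081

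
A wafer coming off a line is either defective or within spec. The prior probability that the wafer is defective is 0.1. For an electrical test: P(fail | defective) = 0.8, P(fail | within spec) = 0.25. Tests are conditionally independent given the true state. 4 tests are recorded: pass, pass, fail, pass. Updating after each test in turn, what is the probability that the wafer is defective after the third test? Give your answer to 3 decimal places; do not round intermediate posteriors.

After 'pass': P(defective) = 0.2·0.1000 / (0.2·0.1000 + 0.75·0.9000) ≈ 0.0288
After 'pass': P(defective) = 0.2·0.0288 / (0.2·0.0288 + 0.75·0.9712) ≈ 0.0078
After 'fail': P(defective) = 0.8·0.0078 / (0.8·0.0078 + 0.25·0.9922) ≈ 0.0247

0.025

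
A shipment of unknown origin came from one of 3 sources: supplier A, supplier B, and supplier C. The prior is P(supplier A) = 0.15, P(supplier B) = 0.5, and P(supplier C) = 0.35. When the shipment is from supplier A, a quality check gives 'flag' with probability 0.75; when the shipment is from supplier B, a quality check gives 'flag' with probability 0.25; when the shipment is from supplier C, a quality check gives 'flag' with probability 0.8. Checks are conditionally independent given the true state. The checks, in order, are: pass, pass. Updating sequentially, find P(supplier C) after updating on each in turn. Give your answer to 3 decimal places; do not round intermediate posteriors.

After 'pass': normaliser = 0.25·0.1500 + 0.75·0.5000 + 0.2·0.3500; P(supplier A) ≈ 0.0777, P(supplier B) ≈ 0.7772, P(supplier C) ≈ 0.1451
After 'pass': normaliser = 0.25·0.0777 + 0.75·0.7772 + 0.2·0.1451; P(supplier A) ≈ 0.0308, P(supplier B) ≈ 0.9233, P(supplier C) ≈ 0.0460

0.046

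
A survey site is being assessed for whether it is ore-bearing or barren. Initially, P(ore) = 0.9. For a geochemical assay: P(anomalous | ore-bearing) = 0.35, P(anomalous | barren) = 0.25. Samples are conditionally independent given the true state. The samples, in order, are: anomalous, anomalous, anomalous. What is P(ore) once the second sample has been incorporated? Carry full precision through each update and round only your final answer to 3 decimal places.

0.946

After 'anomalous': P(ore) = 0.35·0.9000 / (0.35·0.9000 + 0.25·0.1000) ≈ 0.9265
After 'anomalous': P(ore) = 0.35·0.9265 / (0.35·0.9265 + 0.25·0.0735) ≈ 0.9464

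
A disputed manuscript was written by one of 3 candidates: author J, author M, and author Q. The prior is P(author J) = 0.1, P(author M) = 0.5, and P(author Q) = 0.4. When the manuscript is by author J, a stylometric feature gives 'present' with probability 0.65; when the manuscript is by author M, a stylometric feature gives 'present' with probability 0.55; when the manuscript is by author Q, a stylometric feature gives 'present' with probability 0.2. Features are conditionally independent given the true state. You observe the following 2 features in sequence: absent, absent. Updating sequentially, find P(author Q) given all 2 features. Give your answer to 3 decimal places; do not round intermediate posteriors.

0.693

After 'absent': normaliser = 0.35·0.1000 + 0.45·0.5000 + 0.8·0.4000; P(author J) ≈ 0.0603, P(author M) ≈ 0.3879, P(author Q) ≈ 0.5517
After 'absent': normaliser = 0.35·0.0603 + 0.45·0.3879 + 0.8·0.5517; P(author J) ≈ 0.0332, P(author M) ≈ 0.2740, P(author Q) ≈ 0.6928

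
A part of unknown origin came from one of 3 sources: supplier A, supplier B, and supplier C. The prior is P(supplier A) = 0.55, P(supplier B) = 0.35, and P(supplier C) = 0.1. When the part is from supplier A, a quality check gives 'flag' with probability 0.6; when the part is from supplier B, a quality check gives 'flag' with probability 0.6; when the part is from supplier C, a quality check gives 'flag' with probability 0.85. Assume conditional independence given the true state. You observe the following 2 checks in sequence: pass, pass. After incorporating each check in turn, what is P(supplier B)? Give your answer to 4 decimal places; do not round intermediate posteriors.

0.3829

After 'pass': normaliser = 0.4·0.5500 + 0.4·0.3500 + 0.15·0.1000; P(supplier A) ≈ 0.5867, P(supplier B) ≈ 0.3733, P(supplier C) ≈ 0.0400
After 'pass': normaliser = 0.4·0.5867 + 0.4·0.3733 + 0.15·0.0400; P(supplier A) ≈ 0.6017, P(supplier B) ≈ 0.3829, P(supplier C) ≈ 0.0154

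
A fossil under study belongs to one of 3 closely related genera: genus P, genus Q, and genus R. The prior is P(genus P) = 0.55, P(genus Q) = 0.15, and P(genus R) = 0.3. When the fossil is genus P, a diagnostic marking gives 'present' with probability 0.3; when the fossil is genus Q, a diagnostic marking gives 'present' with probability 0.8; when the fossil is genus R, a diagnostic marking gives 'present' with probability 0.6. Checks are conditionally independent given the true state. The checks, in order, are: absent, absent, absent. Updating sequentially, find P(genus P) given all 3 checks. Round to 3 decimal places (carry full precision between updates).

After 'absent': normaliser = 0.7·0.5500 + 0.2·0.1500 + 0.4·0.3000; P(genus P) ≈ 0.7196, P(genus Q) ≈ 0.0561, P(genus R) ≈ 0.2243
After 'absent': normaliser = 0.7·0.7196 + 0.2·0.0561 + 0.4·0.2243; P(genus P) ≈ 0.8331, P(genus Q) ≈ 0.0185, P(genus R) ≈ 0.1484
After 'absent': normaliser = 0.7·0.8331 + 0.2·0.0185 + 0.4·0.1484; P(genus P) ≈ 0.9024, P(genus Q) ≈ 0.0057, P(genus R) ≈ 0.0918

0.902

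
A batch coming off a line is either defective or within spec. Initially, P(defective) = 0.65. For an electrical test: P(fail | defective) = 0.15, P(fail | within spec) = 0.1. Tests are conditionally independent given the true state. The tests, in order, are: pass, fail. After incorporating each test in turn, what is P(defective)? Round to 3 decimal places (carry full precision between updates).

0.725

Apply Bayes' rule sequentially, carrying P(defective) forward.
After 'pass': P(defective) = 0.85·0.6500 / (0.85·0.6500 + 0.9·0.3500) ≈ 0.6369
After 'fail': P(defective) = 0.15·0.6369 / (0.15·0.6369 + 0.1·0.3631) ≈ 0.7246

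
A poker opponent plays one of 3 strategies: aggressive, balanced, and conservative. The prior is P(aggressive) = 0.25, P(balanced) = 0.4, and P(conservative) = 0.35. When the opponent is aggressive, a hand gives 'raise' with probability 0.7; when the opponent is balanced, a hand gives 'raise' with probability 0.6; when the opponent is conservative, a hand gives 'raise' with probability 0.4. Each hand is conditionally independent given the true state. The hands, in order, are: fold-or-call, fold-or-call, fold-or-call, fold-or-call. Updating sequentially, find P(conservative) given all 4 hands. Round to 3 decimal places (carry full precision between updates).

After 'fold-or-call': normaliser = 0.3·0.2500 + 0.4·0.4000 + 0.6·0.3500; P(aggressive) ≈ 0.1685, P(balanced) ≈ 0.3596, P(conservative) ≈ 0.4719
After 'fold-or-call': normaliser = 0.3·0.1685 + 0.4·0.3596 + 0.6·0.4719; P(aggressive) ≈ 0.1059, P(balanced) ≈ 0.3012, P(conservative) ≈ 0.5929
After 'fold-or-call': normaliser = 0.3·0.1059 + 0.4·0.3012 + 0.6·0.5929; P(aggressive) ≈ 0.0625, P(balanced) ≈ 0.2371, P(conservative) ≈ 0.7003
After 'fold-or-call': normaliser = 0.3·0.0625 + 0.4·0.2371 + 0.6·0.7003; P(aggressive) ≈ 0.0351, P(balanced) ≈ 0.1777, P(conservative) ≈ 0.7872

0.787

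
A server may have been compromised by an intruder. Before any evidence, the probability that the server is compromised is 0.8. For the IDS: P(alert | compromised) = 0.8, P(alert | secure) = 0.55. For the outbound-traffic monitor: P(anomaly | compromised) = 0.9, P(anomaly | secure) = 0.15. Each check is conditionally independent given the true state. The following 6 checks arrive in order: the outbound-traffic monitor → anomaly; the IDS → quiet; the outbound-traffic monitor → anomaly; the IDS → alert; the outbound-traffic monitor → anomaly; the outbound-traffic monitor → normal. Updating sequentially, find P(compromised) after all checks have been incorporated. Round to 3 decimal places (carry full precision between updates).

0.985

Each posterior becomes the prior for the next update.
After the outbound-traffic monitor='anomaly': P(compromised) = 0.9·0.8000 / (0.9·0.8000 + 0.15·0.2000) ≈ 0.9600
After the IDS='quiet': P(compromised) = 0.2·0.9600 / (0.2·0.9600 + 0.45·0.0400) ≈ 0.9143
After the outbound-traffic monitor='anomaly': P(compromised) = 0.9·0.9143 / (0.9·0.9143 + 0.15·0.0857) ≈ 0.9846
After the IDS='alert': P(compromised) = 0.8·0.9846 / (0.8·0.9846 + 0.55·0.0154) ≈ 0.9894
After the outbound-traffic monitor='anomaly': P(compromised) = 0.9·0.9894 / (0.9·0.9894 + 0.15·0.0106) ≈ 0.9982
After the outbound-traffic monitor='normal': P(compromised) = 0.1·0.9982 / (0.1·0.9982 + 0.85·0.0018) ≈ 0.9850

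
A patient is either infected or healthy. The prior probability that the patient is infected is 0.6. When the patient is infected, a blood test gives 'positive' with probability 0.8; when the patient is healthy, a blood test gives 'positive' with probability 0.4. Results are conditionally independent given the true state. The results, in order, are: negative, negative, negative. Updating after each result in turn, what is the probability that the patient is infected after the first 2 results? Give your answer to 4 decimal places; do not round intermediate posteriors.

After 'negative': P(infected) = 0.2·0.6000 / (0.2·0.6000 + 0.6·0.4000) ≈ 0.3333
After 'negative': P(infected) = 0.2·0.3333 / (0.2·0.3333 + 0.6·0.6667) ≈ 0.1429

0.1429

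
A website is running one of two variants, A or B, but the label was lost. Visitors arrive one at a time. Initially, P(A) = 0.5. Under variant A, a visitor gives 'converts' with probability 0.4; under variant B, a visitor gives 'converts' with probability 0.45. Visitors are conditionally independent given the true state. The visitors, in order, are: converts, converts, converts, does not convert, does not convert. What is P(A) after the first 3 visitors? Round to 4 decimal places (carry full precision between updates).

0.4126

After 'converts': P(A) = 0.4·0.5000 / (0.4·0.5000 + 0.45·0.5000) ≈ 0.4706
After 'converts': P(A) = 0.4·0.4706 / (0.4·0.4706 + 0.45·0.5294) ≈ 0.4414
After 'converts': P(A) = 0.4·0.4414 / (0.4·0.4414 + 0.45·0.5586) ≈ 0.4126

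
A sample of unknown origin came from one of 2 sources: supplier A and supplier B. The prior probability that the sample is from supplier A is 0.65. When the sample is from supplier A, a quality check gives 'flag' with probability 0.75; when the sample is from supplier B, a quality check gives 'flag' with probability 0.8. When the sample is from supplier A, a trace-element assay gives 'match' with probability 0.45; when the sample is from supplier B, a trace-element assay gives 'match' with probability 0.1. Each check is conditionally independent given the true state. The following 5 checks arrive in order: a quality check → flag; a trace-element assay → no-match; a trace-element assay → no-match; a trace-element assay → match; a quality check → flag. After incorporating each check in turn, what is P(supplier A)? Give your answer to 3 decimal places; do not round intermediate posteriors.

0.733

Each posterior becomes the prior for the next update.
After a quality check='flag': P(supplier A) = 0.75·0.6500 / (0.75·0.6500 + 0.8·0.3500) ≈ 0.6352
After a trace-element assay='no-match': P(supplier A) = 0.55·0.6352 / (0.55·0.6352 + 0.9·0.3648) ≈ 0.5155
After a trace-element assay='no-match': P(supplier A) = 0.55·0.5155 / (0.55·0.5155 + 0.9·0.4845) ≈ 0.3940
After a trace-element assay='match': P(supplier A) = 0.45·0.3940 / (0.45·0.3940 + 0.1·0.6060) ≈ 0.7453
After a quality check='flag': P(supplier A) = 0.75·0.7453 / (0.75·0.7453 + 0.8·0.2547) ≈ 0.7328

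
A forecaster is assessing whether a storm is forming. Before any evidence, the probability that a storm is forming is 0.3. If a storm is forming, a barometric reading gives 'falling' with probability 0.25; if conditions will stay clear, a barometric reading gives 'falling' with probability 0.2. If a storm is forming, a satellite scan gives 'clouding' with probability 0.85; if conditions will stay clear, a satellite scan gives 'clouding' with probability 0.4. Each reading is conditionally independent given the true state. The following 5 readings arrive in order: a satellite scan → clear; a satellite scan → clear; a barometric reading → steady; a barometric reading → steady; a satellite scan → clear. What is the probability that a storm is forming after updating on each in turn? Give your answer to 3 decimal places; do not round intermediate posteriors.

After a satellite scan='clear': P(storm) = 0.15·0.3000 / (0.15·0.3000 + 0.6·0.7000) ≈ 0.0968
After a satellite scan='clear': P(storm) = 0.15·0.0968 / (0.15·0.0968 + 0.6·0.9032) ≈ 0.0261
After a barometric reading='steady': P(storm) = 0.75·0.0261 / (0.75·0.0261 + 0.8·0.9739) ≈ 0.0245
After a barometric reading='steady': P(storm) = 0.75·0.0245 / (0.75·0.0245 + 0.8·0.9755) ≈ 0.0230
After a satellite scan='clear': P(storm) = 0.15·0.0230 / (0.15·0.0230 + 0.6·0.9770) ≈ 0.0059

0.006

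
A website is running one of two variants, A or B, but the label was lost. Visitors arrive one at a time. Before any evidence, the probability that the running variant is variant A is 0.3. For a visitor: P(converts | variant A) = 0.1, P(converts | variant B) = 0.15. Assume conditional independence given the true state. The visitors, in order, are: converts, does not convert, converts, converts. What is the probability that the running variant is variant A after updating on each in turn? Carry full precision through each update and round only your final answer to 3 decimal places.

After 'converts': P(A) = 0.1·0.3000 / (0.1·0.3000 + 0.15·0.7000) ≈ 0.2222
After 'does not convert': P(A) = 0.9·0.2222 / (0.9·0.2222 + 0.85·0.7778) ≈ 0.2323
After 'converts': P(A) = 0.1·0.2323 / (0.1·0.2323 + 0.15·0.7677) ≈ 0.1678
After 'converts': P(A) = 0.1·0.1678 / (0.1·0.1678 + 0.15·0.8322) ≈ 0.1185

0.119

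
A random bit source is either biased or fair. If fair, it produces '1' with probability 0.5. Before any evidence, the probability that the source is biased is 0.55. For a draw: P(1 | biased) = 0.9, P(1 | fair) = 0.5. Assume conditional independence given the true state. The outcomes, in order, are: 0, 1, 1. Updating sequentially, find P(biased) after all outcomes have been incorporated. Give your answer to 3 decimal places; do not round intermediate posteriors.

After '0': P(biased) = 0.1·0.5500 / (0.1·0.5500 + 0.5·0.4500) ≈ 0.1964
After '1': P(biased) = 0.9·0.1964 / (0.9·0.1964 + 0.5·0.8036) ≈ 0.3056
After '1': P(biased) = 0.9·0.3056 / (0.9·0.3056 + 0.5·0.6944) ≈ 0.4420

0.442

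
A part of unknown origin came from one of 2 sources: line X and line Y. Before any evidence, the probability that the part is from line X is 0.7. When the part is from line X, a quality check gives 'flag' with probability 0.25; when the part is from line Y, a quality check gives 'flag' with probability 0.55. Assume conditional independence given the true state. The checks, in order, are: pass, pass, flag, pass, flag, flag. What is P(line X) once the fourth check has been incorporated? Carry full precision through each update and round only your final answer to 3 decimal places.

0.831

After 'pass': P(line X) = 0.75·0.7000 / (0.75·0.7000 + 0.45·0.3000) ≈ 0.7955
After 'pass': P(line X) = 0.75·0.7955 / (0.75·0.7955 + 0.45·0.2045) ≈ 0.8663
After 'flag': P(line X) = 0.25·0.8663 / (0.25·0.8663 + 0.55·0.1337) ≈ 0.7466
After 'pass': P(line X) = 0.75·0.7466 / (0.75·0.7466 + 0.45·0.2534) ≈ 0.8308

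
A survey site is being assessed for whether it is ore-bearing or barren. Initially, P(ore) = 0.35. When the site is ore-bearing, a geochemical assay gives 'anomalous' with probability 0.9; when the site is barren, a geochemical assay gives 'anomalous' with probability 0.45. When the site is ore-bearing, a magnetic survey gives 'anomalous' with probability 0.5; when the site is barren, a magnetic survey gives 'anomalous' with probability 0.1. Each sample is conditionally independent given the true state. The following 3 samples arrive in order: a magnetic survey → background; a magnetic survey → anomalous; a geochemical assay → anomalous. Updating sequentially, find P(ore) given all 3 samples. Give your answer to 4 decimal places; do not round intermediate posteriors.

0.7495

After a magnetic survey='background': P(ore) = 0.5·0.3500 / (0.5·0.3500 + 0.9·0.6500) ≈ 0.2303
After a magnetic survey='anomalous': P(ore) = 0.5·0.2303 / (0.5·0.2303 + 0.1·0.7697) ≈ 0.5993
After a geochemical assay='anomalous': P(ore) = 0.9·0.5993 / (0.9·0.5993 + 0.45·0.4007) ≈ 0.7495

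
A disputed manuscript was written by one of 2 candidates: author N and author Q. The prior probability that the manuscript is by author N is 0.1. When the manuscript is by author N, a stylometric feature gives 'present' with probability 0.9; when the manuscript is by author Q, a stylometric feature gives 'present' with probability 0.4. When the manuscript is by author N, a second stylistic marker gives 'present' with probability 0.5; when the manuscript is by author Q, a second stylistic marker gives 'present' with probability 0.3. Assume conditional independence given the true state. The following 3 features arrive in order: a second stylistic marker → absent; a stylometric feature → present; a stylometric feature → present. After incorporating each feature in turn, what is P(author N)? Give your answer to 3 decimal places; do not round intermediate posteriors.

After a second stylistic marker='absent': P(author N) = 0.5·0.1000 / (0.5·0.1000 + 0.7·0.9000) ≈ 0.0735
After a stylometric feature='present': P(author N) = 0.9·0.0735 / (0.9·0.0735 + 0.4·0.9265) ≈ 0.1515
After a stylometric feature='present': P(author N) = 0.9·0.1515 / (0.9·0.1515 + 0.4·0.8485) ≈ 0.2866

0.287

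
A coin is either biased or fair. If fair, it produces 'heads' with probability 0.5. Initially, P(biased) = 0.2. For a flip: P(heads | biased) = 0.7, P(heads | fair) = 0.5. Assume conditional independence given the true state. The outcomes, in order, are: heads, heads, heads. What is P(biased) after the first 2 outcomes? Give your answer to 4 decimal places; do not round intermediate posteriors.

0.3289

After 'heads': P(biased) = 0.7·0.2000 / (0.7·0.2000 + 0.5·0.8000) ≈ 0.2593
After 'heads': P(biased) = 0.7·0.2593 / (0.7·0.2593 + 0.5·0.7407) ≈ 0.3289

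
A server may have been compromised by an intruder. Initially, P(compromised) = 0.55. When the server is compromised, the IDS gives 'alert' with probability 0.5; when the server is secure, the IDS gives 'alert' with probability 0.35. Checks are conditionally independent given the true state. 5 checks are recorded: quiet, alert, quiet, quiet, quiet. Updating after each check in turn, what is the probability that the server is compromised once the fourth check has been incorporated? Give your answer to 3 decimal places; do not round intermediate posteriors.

After 'quiet': P(compromised) = 0.5·0.5500 / (0.5·0.5500 + 0.65·0.4500) ≈ 0.4846
After 'alert': P(compromised) = 0.5·0.4846 / (0.5·0.4846 + 0.35·0.5154) ≈ 0.5732
After 'quiet': P(compromised) = 0.5·0.5732 / (0.5·0.5732 + 0.65·0.4268) ≈ 0.5082
After 'quiet': P(compromised) = 0.5·0.5082 / (0.5·0.5082 + 0.65·0.4918) ≈ 0.4428

0.443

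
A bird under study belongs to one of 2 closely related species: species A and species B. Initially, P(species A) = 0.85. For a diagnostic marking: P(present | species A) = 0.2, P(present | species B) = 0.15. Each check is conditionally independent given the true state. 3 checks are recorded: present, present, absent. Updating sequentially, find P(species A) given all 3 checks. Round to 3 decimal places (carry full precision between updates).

After 'present': P(species A) = 0.2·0.8500 / (0.2·0.8500 + 0.15·0.1500) ≈ 0.8831
After 'present': P(species A) = 0.2·0.8831 / (0.2·0.8831 + 0.15·0.1169) ≈ 0.9097
After 'absent': P(species A) = 0.8·0.9097 / (0.8·0.9097 + 0.85·0.0903) ≈ 0.9046

0.905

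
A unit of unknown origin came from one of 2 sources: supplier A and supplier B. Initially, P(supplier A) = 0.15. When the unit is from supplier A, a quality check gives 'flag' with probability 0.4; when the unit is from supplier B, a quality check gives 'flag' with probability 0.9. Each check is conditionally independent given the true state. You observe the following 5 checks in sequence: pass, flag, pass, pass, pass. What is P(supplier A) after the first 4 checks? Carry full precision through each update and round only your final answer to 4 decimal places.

Each posterior becomes the prior for the next update.
After 'pass': P(supplier A) = 0.6·0.1500 / (0.6·0.1500 + 0.1·0.8500) ≈ 0.5143
After 'flag': P(supplier A) = 0.4·0.5143 / (0.4·0.5143 + 0.9·0.4857) ≈ 0.3200
After 'pass': P(supplier A) = 0.6·0.3200 / (0.6·0.3200 + 0.1·0.6800) ≈ 0.7385
After 'pass': P(supplier A) = 0.6·0.7385 / (0.6·0.7385 + 0.1·0.2615) ≈ 0.9443

0.9443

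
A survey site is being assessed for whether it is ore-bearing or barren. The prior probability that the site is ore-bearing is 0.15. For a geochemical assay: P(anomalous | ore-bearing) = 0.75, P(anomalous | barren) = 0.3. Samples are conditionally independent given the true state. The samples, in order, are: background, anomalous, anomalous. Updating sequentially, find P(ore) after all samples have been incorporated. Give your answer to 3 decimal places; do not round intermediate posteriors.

0.283

After 'background': P(ore) = 0.25·0.1500 / (0.25·0.1500 + 0.7·0.8500) ≈ 0.0593
After 'anomalous': P(ore) = 0.75·0.0593 / (0.75·0.0593 + 0.3·0.9407) ≈ 0.1361
After 'anomalous': P(ore) = 0.75·0.1361 / (0.75·0.1361 + 0.3·0.8639) ≈ 0.2826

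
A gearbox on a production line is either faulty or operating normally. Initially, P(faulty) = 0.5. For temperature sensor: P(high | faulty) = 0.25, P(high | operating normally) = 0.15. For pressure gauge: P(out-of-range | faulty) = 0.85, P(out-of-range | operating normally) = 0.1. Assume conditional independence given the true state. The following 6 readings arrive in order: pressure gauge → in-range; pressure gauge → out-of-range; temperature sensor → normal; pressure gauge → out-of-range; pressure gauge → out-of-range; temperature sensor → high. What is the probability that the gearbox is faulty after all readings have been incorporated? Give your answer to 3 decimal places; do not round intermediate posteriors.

0.993

Apply Bayes' rule sequentially, carrying P(faulty) forward.
After pressure gauge='in-range': P(faulty) = 0.15·0.5000 / (0.15·0.5000 + 0.9·0.5000) ≈ 0.1429
After pressure gauge='out-of-range': P(faulty) = 0.85·0.1429 / (0.85·0.1429 + 0.1·0.8571) ≈ 0.5862
After temperature sensor='normal': P(faulty) = 0.75·0.5862 / (0.75·0.5862 + 0.85·0.4138) ≈ 0.5556
After pressure gauge='out-of-range': P(faulty) = 0.85·0.5556 / (0.85·0.5556 + 0.1·0.4444) ≈ 0.9140
After pressure gauge='out-of-range': P(faulty) = 0.85·0.9140 / (0.85·0.9140 + 0.1·0.0860) ≈ 0.9890
After temperature sensor='high': P(faulty) = 0.25·0.9890 / (0.25·0.9890 + 0.15·0.0110) ≈ 0.9934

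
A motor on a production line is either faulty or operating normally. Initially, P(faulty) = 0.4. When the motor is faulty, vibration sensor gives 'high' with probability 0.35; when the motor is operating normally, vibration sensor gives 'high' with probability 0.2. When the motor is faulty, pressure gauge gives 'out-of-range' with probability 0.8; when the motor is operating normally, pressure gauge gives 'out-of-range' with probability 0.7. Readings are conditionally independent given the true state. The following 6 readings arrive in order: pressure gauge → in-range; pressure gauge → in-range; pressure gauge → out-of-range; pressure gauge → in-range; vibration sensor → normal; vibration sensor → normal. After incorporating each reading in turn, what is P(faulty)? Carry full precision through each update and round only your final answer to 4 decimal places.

0.1297

Apply Bayes' rule sequentially, carrying P(faulty) forward.
After pressure gauge='in-range': P(faulty) = 0.2·0.4000 / (0.2·0.4000 + 0.3·0.6000) ≈ 0.3077
After pressure gauge='in-range': P(faulty) = 0.2·0.3077 / (0.2·0.3077 + 0.3·0.6923) ≈ 0.2286
After pressure gauge='out-of-range': P(faulty) = 0.8·0.2286 / (0.8·0.2286 + 0.7·0.7714) ≈ 0.2530
After pressure gauge='in-range': P(faulty) = 0.2·0.2530 / (0.2·0.2530 + 0.3·0.7470) ≈ 0.1842
After vibration sensor='normal': P(faulty) = 0.65·0.1842 / (0.65·0.1842 + 0.8·0.8158) ≈ 0.1550
After vibration sensor='normal': P(faulty) = 0.65·0.1550 / (0.65·0.1550 + 0.8·0.8450) ≈ 0.1297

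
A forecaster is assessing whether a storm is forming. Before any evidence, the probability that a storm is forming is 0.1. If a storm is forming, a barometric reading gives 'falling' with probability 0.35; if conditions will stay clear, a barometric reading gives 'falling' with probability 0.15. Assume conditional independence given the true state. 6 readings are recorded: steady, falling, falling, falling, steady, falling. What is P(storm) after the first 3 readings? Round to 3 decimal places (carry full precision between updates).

After 'steady': P(storm) = 0.65·0.1000 / (0.65·0.1000 + 0.85·0.9000) ≈ 0.0783
After 'falling': P(storm) = 0.35·0.0783 / (0.35·0.0783 + 0.15·0.9217) ≈ 0.1655
After 'falling': P(storm) = 0.35·0.1655 / (0.35·0.1655 + 0.15·0.8345) ≈ 0.3163

0.316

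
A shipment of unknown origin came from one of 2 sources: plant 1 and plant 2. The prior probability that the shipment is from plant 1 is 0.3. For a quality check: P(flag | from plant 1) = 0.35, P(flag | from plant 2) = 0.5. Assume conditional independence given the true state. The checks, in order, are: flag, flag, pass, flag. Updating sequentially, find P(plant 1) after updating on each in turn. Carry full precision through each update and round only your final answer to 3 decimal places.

0.160

After 'flag': P(plant 1) = 0.35·0.3000 / (0.35·0.3000 + 0.5·0.7000) ≈ 0.2308
After 'flag': P(plant 1) = 0.35·0.2308 / (0.35·0.2308 + 0.5·0.7692) ≈ 0.1736
After 'pass': P(plant 1) = 0.65·0.1736 / (0.65·0.1736 + 0.5·0.8264) ≈ 0.2145
After 'flag': P(plant 1) = 0.35·0.2145 / (0.35·0.2145 + 0.5·0.7855) ≈ 0.1604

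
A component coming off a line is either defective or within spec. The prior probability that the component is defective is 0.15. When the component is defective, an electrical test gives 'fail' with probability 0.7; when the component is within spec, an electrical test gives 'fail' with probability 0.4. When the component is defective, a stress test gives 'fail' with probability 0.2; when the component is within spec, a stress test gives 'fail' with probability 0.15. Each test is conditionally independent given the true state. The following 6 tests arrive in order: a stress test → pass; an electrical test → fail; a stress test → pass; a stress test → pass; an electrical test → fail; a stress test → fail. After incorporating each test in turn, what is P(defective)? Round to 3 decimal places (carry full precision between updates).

0.375

Each posterior becomes the prior for the next update.
After a stress test='pass': P(defective) = 0.8·0.1500 / (0.8·0.1500 + 0.85·0.8500) ≈ 0.1424
After an electrical test='fail': P(defective) = 0.7·0.1424 / (0.7·0.1424 + 0.4·0.8576) ≈ 0.2252
After a stress test='pass': P(defective) = 0.8·0.2252 / (0.8·0.2252 + 0.85·0.7748) ≈ 0.2148
After a stress test='pass': P(defective) = 0.8·0.2148 / (0.8·0.2148 + 0.85·0.7852) ≈ 0.2048
After an electrical test='fail': P(defective) = 0.7·0.2048 / (0.7·0.2048 + 0.4·0.7952) ≈ 0.3106
After a stress test='fail': P(defective) = 0.2·0.3106 / (0.2·0.3106 + 0.15·0.6894) ≈ 0.3753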